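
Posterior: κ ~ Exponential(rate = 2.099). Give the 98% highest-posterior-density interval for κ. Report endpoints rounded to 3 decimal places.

[0.000, 1.864]

The exponential density is strictly decreasing on [0, ∞), so the HPD interval is anchored at 0: [0, q] with P(κ ≤ q) = 0.98.
q = −ln(1 − 0.98) / 2.099 = 3.9120 / 2.099 = 1.864.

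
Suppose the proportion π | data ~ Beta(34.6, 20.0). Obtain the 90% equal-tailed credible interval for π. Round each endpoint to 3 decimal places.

Posterior: Beta(34.6, 20.0).
Equal-tailed 90% interval: the 0.05 and 0.95 quantiles of Beta(34.6, 20.0).
Posterior mean ≈ 0.634, SD ≈ 0.065; a Normal approximation gives roughly [0.527, 0.740].
Exact: F⁻¹(0.05) = 0.525; F⁻¹(0.95) = 0.737.

[0.525, 0.737]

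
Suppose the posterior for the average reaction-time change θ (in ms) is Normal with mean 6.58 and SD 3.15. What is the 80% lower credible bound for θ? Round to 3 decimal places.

3.929

Need L with P(θ ≥ L) = 0.80: L = 6.58 − z_{0.2}·3.15.
z = 0.842; L = 6.58 − 0.842 × 3.15 = 3.929.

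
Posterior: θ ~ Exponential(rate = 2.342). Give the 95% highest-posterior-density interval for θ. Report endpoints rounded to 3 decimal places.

The exponential density is strictly decreasing on [0, ∞), so the HPD interval is anchored at 0: [0, q] with P(θ ≤ q) = 0.95.
q = −ln(1 − 0.95) / 2.342 = 2.9957 / 2.342 = 1.279.

[0.000, 1.279]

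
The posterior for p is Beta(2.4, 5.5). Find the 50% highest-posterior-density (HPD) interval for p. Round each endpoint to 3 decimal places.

[0.142, 0.354]

The posterior is unimodal and skewed, so the HPD interval has equal density at both endpoints and is the shortest 50% interval.
Solving f(0.142) = f(0.354) with F(0.354) − F(0.142) = 0.50 gives [0.142, 0.354].
For comparison, the equal-tailed interval is [0.185, 0.405]; the HPD is narrower and shifted toward the mode.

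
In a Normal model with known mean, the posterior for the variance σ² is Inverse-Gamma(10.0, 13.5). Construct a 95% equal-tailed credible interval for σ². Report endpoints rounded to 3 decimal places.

Inverse-Gamma(10.0, 13.5) quantiles: F⁻¹(0.025) and F⁻¹(0.975).
Equivalently, 1/σ² ~ Gamma(10.0, rate = 13.5); invert its 0.975 and 0.025 quantiles.
Posterior mean ≈ 1.500, SD ≈ 0.530; a Normal approximation gives roughly [0.461, 2.539].
Exact: lower = 0.790; upper = 2.815.

[0.790, 2.815]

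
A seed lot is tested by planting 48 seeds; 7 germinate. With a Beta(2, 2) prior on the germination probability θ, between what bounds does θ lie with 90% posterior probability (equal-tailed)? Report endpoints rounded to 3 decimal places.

Posterior: Beta(2+7, 2+41) = Beta(9, 43).
Equal-tailed 90% interval: the 0.05 and 0.95 quantiles of Beta(9, 43).
Posterior mean ≈ 0.173, SD ≈ 0.052; a Normal approximation gives roughly [0.088, 0.259].
Exact: F⁻¹(0.05) = 0.095; F⁻¹(0.95) = 0.265.

[0.095, 0.265]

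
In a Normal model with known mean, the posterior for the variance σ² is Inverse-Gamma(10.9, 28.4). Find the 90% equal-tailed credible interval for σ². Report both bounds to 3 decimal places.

[1.687, 4.660]

Inverse-Gamma(10.9, 28.4) quantiles: F⁻¹(0.05) and F⁻¹(0.95).
Equivalently, 1/σ² ~ Gamma(10.9, rate = 28.4); invert its 0.95 and 0.05 quantiles.
Posterior mean ≈ 2.869, SD ≈ 0.962; a Normal approximation gives roughly [1.287, 4.450].
Exact: lower = 1.687; upper = 4.660.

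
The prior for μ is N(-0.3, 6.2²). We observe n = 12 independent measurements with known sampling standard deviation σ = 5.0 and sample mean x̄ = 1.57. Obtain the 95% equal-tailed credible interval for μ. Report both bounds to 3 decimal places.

[-1.281, 4.229]

Posterior precision = 1/6.2² + 12/5.0² = 0.0260 + 0.4800 = 0.5060, so posterior SD = 1.4058.
Posterior mean = (-0.3/6.2² + 12·1.57/5.0²) / 0.5060 = 1.4739.
Interval: 1.4739 ± 1.960 × 1.4058 → [-1.281, 4.229].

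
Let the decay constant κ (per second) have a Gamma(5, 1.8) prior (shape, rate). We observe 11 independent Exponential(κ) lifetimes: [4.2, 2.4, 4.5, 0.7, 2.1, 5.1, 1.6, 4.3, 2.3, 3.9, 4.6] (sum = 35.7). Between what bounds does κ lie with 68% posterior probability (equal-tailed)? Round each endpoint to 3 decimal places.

Posterior: Gamma(5+11, 1.8+35.7) = Gamma(16, 37.5) (shape, rate).
Equal-tailed 68% interval: Gamma(16, 37.5) quantiles at 0.16 and 0.84.
Posterior mean ≈ 0.427, SD ≈ 0.107; a Normal approximation gives roughly [0.321, 0.533].
Exact: lower = 0.322; upper = 0.532.

[0.322, 0.532]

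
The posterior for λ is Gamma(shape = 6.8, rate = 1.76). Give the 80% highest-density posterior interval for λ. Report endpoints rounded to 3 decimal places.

The posterior is unimodal and skewed, so the HPD interval has equal density at both endpoints and is the shortest 80% interval.
Solving f(1.821) = f(5.408) with F(5.408) − F(1.821) = 0.80 gives [1.821, 5.408].
For comparison, the equal-tailed interval is [2.128, 5.842]; the HPD is narrower and shifted toward the mode.

[1.821, 5.408]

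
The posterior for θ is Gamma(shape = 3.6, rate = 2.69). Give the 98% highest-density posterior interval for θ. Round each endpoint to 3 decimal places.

[0.136, 3.187]

The posterior is unimodal and skewed, so the HPD interval has equal density at both endpoints and is the shortest 98% interval.
Solving f(0.136) = f(3.187) with F(3.187) − F(0.136) = 0.98 gives [0.136, 3.187].
For comparison, the equal-tailed interval is [0.245, 3.495]; the HPD is narrower and shifted toward the mode.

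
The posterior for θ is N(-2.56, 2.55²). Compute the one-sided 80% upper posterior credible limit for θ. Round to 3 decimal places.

-0.414

Need U with P(θ ≤ U) = 0.80: U = -2.56 + z_{0.2}·2.55.
z = 0.842; U = -2.56 + 0.842 × 2.55 = -0.414.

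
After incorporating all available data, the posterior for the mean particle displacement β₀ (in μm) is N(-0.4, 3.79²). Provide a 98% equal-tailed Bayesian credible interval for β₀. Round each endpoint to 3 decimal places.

[-9.217, 8.417]

The posterior is symmetric, so the 98% equal-tailed interval is β₀ = -0.4 ± z·3.79 with z = 2.326.
Half-width: 2.326 × 3.79 = 8.817.
-0.4 − 8.817 = -9.217; -0.4 + 8.817 = 8.417.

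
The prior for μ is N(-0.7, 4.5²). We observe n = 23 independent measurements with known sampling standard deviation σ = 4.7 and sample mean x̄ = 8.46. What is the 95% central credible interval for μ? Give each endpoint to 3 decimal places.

Posterior precision = 1/4.5² + 23/4.7² = 0.0494 + 1.0412 = 1.0906, so posterior SD = 0.9576.
Posterior mean = (-0.7/4.5² + 23·8.46/4.7²) / 1.0906 = 8.0452.
Interval: 8.0452 ± 1.960 × 0.9576 → [6.168, 9.922].

[6.168, 9.922]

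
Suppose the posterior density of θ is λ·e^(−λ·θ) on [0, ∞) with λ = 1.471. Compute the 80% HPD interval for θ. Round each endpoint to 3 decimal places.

[0.000, 1.094]

The exponential density is strictly decreasing on [0, ∞), so the HPD interval is anchored at 0: [0, q] with P(θ ≤ q) = 0.80.
q = −ln(1 − 0.80) / 1.471 = 1.6094 / 1.471 = 1.094.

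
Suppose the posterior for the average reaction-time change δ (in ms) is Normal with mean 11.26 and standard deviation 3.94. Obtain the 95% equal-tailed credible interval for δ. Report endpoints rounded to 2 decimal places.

[3.54, 18.98]

The posterior is symmetric, so the 95% equal-tailed interval is δ = 11.26 ± z·3.94 with z = 1.960.
Half-width: 1.960 × 3.94 = 7.72.
11.26 − 7.72 = 3.54; 11.26 + 7.72 = 18.98.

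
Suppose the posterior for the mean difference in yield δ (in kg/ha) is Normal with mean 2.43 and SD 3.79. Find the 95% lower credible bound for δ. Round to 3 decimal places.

Need L with P(δ ≥ L) = 0.95: L = 2.43 − z_{0.05}·3.79.
z = 1.645; L = 2.43 − 1.645 × 3.79 = -3.804.

-3.804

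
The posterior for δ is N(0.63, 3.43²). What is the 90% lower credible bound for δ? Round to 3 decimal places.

-3.766

Need L with P(δ ≥ L) = 0.90: L = 0.63 − z_{0.1}·3.43.
z = 1.282; L = 0.63 − 1.282 × 3.43 = -3.766.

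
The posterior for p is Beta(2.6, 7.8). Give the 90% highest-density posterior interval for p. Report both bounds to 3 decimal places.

[0.044, 0.445]

The posterior is unimodal and skewed, so the HPD interval has equal density at both endpoints and is the shortest 90% interval.
Solving f(0.044) = f(0.445) with F(0.445) − F(0.044) = 0.90 gives [0.044, 0.445].
For comparison, the equal-tailed interval is [0.070, 0.487]; the HPD is narrower and shifted toward the mode.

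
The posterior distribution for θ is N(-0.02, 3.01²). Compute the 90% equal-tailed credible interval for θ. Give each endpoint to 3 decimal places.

The posterior is symmetric, so the 90% equal-tailed interval is θ = -0.02 ± z·3.01 with z = 1.645.
Half-width: 1.645 × 3.01 = 4.951.
-0.02 − 4.951 = -4.971; -0.02 + 4.951 = 4.931.

[-4.971, 4.931]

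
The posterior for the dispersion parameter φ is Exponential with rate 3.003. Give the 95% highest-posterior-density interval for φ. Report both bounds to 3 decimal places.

[0.000, 0.998]

The exponential density is strictly decreasing on [0, ∞), so the HPD interval is anchored at 0: [0, q] with P(φ ≤ q) = 0.95.
q = −ln(1 − 0.95) / 3.003 = 2.9957 / 3.003 = 0.998.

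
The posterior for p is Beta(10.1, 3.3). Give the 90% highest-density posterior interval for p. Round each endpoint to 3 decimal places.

[0.578, 0.938]

The posterior is unimodal and skewed, so the HPD interval has equal density at both endpoints and is the shortest 90% interval.
Solving f(0.578) = f(0.938) with F(0.938) − F(0.578) = 0.90 gives [0.578, 0.938].
For comparison, the equal-tailed interval is [0.546, 0.917]; the HPD is narrower and shifted toward the mode.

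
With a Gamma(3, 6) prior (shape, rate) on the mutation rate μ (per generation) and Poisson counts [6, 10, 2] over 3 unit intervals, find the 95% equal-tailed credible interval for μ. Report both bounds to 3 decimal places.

[1.444, 3.432]

Posterior: Gamma(3+18, 6+3) = Gamma(21, 9) (shape, rate).
Equal-tailed 95% interval: Gamma(21, 9) quantiles at 0.025 and 0.975.
Posterior mean ≈ 2.333, SD ≈ 0.509; a Normal approximation gives roughly [1.335, 3.331].
Exact: lower = 1.444; upper = 3.432.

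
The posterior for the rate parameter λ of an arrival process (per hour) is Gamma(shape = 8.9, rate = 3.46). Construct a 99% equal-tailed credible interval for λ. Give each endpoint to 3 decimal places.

Posterior: Gamma(shape 8.9, rate 3.46).
Equal-tailed 99% interval: Gamma(8.9, 3.46) quantiles at 0.005 and 0.995.
Posterior mean ≈ 2.572, SD ≈ 0.862; a Normal approximation gives roughly [0.351, 4.793].
Exact: lower = 0.889; upper = 5.328.

[0.889, 5.328]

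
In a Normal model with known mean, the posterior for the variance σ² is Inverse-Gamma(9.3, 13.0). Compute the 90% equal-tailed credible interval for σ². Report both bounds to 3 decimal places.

Inverse-Gamma(9.3, 13.0) quantiles: F⁻¹(0.05) and F⁻¹(0.95).
Equivalently, 1/σ² ~ Gamma(9.3, rate = 13.0); invert its 0.95 and 0.05 quantiles.
Posterior mean ≈ 1.566, SD ≈ 0.580; a Normal approximation gives roughly [0.613, 2.520].
Exact: lower = 0.877; upper = 2.646.

[0.877, 2.646]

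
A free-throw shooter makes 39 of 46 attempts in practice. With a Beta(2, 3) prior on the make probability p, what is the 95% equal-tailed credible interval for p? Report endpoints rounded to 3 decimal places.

Posterior: Beta(2+39, 3+7) = Beta(41, 10).
Equal-tailed 95% interval: the 0.025 and 0.975 quantiles of Beta(41, 10).
Posterior mean ≈ 0.804, SD ≈ 0.055; a Normal approximation gives roughly [0.696, 0.912].
Exact: F⁻¹(0.025) = 0.686; F⁻¹(0.975) = 0.900.

[0.686, 0.900]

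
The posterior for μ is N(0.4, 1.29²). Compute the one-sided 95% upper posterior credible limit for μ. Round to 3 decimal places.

2.522

Need U with P(μ ≤ U) = 0.95: U = 0.4 + z_{0.05}·1.29.
z = 1.645; U = 0.4 + 1.645 × 1.29 = 2.522.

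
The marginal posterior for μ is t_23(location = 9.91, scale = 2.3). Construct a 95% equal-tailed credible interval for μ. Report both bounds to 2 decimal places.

[5.15, 14.67]

The t_23 distribution is symmetric; the 95% interval is 9.91 ± t·2.3 with t_{0.975,23} = 2.069.
Half-width: 2.069 × 2.3 = 4.76.
9.91 − 4.76 = 5.15; 9.91 + 4.76 = 14.67.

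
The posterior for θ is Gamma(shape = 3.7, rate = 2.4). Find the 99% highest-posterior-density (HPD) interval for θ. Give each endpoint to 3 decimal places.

[0.126, 4.020]

The posterior is unimodal and skewed, so the HPD interval has equal density at both endpoints and is the shortest 99% interval.
Solving f(0.126) = f(4.020) with F(4.020) − F(0.126) = 0.99 gives [0.126, 4.020].
For comparison, the equal-tailed interval is [0.235, 4.365]; the HPD is narrower and shifted toward the mode.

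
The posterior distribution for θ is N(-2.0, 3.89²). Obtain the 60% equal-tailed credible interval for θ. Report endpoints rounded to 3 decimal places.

[-5.274, 1.274]

The posterior is symmetric, so the 60% equal-tailed interval is θ = -2.0 ± z·3.89 with z = 0.842.
Half-width: 0.842 × 3.89 = 3.274.
-2.0 − 3.274 = -5.274; -2.0 + 3.274 = 1.274.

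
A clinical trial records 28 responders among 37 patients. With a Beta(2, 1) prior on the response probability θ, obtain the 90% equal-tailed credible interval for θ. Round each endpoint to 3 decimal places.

[0.632, 0.854]

Posterior: Beta(2+28, 1+9) = Beta(30, 10).
Equal-tailed 90% interval: the 0.05 and 0.95 quantiles of Beta(30, 10).
Posterior mean ≈ 0.750, SD ≈ 0.068; a Normal approximation gives roughly [0.639, 0.861].
Exact: F⁻¹(0.05) = 0.632; F⁻¹(0.95) = 0.854.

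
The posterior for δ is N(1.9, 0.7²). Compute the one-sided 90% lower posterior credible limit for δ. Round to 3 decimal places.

Need L with P(δ ≥ L) = 0.90: L = 1.9 − z_{0.1}·0.7.
z = 1.282; L = 1.9 − 1.282 × 0.7 = 1.003.

1.003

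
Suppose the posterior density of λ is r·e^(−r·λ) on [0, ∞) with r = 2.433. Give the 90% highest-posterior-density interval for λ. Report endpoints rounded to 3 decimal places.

[0.000, 0.946]

The exponential density is strictly decreasing on [0, ∞), so the HPD interval is anchored at 0: [0, q] with P(λ ≤ q) = 0.90.
q = −ln(1 − 0.90) / 2.433 = 2.3026 / 2.433 = 0.946.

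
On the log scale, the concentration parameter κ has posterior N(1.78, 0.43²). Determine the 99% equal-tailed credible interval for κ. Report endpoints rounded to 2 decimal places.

On the log scale the 99% interval is 1.78 ± 2.576 × 0.43 = [0.6724, 2.8876].
Exponentiate: [e^0.6724, e^2.8876] = [1.96, 17.95].

[1.96, 17.95]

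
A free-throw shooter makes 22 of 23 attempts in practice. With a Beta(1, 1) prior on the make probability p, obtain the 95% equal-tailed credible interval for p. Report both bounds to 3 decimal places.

Posterior: Beta(1+22, 1+1) = Beta(23, 2).
Equal-tailed 95% interval: the 0.025 and 0.975 quantiles of Beta(23, 2).
Posterior mean ≈ 0.920, SD ≈ 0.053; a Normal approximation gives roughly [0.816, 1.024].
Exact: F⁻¹(0.025) = 0.789; F⁻¹(0.975) = 0.990.

[0.789, 0.990]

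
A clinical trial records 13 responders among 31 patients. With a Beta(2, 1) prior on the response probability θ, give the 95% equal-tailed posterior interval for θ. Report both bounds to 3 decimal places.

Posterior: Beta(2+13, 1+18) = Beta(15, 19).
Equal-tailed 95% interval: the 0.025 and 0.975 quantiles of Beta(15, 19).
Posterior mean ≈ 0.441, SD ≈ 0.084; a Normal approximation gives roughly [0.277, 0.606].
Exact: F⁻¹(0.025) = 0.281; F⁻¹(0.975) = 0.608.

[0.281, 0.608]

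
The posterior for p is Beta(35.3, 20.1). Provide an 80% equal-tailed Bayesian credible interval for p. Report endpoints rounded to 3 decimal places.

Posterior: Beta(35.3, 20.1).
Equal-tailed 80% interval: the 0.1 and 0.9 quantiles of Beta(35.3, 20.1).
Posterior mean ≈ 0.637, SD ≈ 0.064; a Normal approximation gives roughly [0.555, 0.719].
Exact: F⁻¹(0.1) = 0.554; F⁻¹(0.9) = 0.719.

[0.554, 0.719]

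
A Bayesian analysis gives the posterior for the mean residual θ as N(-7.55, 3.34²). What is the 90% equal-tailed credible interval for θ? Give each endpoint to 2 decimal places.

[-13.04, -2.06]

The posterior is symmetric, so the 90% equal-tailed interval is θ = -7.55 ± z·3.34 with z = 1.645.
Half-width: 1.645 × 3.34 = 5.49.
-7.55 − 5.49 = -13.04; -7.55 + 5.49 = -2.06.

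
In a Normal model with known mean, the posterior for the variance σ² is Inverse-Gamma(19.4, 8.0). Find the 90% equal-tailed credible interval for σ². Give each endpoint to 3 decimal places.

Inverse-Gamma(19.4, 8.0) quantiles: F⁻¹(0.05) and F⁻¹(0.95).
Equivalently, 1/σ² ~ Gamma(19.4, rate = 8.0); invert its 0.95 and 0.05 quantiles.
Posterior mean ≈ 0.435, SD ≈ 0.104; a Normal approximation gives roughly [0.263, 0.606].
Exact: lower = 0.294; upper = 0.627.

[0.294, 0.627]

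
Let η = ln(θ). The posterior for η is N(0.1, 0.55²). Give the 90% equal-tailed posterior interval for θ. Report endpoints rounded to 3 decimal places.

On the log scale the 90% interval is 0.1 ± 1.645 × 0.55 = [-0.8047, 1.0047].
Exponentiate: [e^-0.8047, e^1.0047] = [0.447, 2.731].

[0.447, 2.731]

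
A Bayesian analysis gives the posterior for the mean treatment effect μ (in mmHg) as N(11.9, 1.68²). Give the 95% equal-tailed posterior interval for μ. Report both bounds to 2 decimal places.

The posterior is symmetric, so the 95% equal-tailed interval is μ = 11.9 ± z·1.68 with z = 1.960.
Half-width: 1.960 × 1.68 = 3.29.
11.9 − 3.29 = 8.61; 11.9 + 3.29 = 15.19.

[8.61, 15.19]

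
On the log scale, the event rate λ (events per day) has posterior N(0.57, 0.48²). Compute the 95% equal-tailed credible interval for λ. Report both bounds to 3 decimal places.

[0.690, 4.530]

On the log scale the 95% interval is 0.57 ± 1.960 × 0.48 = [-0.3708, 1.5108].
Exponentiate: [e^-0.3708, e^1.5108] = [0.690, 4.530].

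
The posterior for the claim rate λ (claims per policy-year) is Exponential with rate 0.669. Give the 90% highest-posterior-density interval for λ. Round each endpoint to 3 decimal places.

[0.000, 3.442]

The exponential density is strictly decreasing on [0, ∞), so the HPD interval is anchored at 0: [0, q] with P(λ ≤ q) = 0.90.
q = −ln(1 − 0.90) / 0.669 = 2.3026 / 0.669 = 3.442.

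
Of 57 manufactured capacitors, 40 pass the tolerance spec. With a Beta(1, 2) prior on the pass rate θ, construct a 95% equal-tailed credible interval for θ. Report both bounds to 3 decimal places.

Posterior: Beta(1+40, 2+17) = Beta(41, 19).
Equal-tailed 95% interval: the 0.025 and 0.975 quantiles of Beta(41, 19).
Posterior mean ≈ 0.683, SD ≈ 0.060; a Normal approximation gives roughly [0.567, 0.800].
Exact: F⁻¹(0.025) = 0.561; F⁻¹(0.975) = 0.794.

[0.561, 0.794]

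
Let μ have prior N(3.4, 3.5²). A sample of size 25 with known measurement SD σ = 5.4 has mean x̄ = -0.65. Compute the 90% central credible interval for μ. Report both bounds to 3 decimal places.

Posterior precision = 1/3.5² + 25/5.4² = 0.0816 + 0.8573 = 0.9390, so posterior SD = 1.0320.
Posterior mean = (3.4/3.5² + 25·-0.65/5.4²) / 0.9390 = -0.2979.
Interval: -0.2979 ± 1.645 × 1.0320 → [-1.995, 1.400].

[-1.995, 1.400]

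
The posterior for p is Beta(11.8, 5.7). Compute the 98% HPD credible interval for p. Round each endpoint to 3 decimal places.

The posterior is unimodal and skewed, so the HPD interval has equal density at both endpoints and is the shortest 98% interval.
Solving f(0.416) = f(0.901) with F(0.901) − F(0.416) = 0.98 gives [0.416, 0.901].
For comparison, the equal-tailed interval is [0.402, 0.890]; the HPD is narrower and shifted toward the mode.

[0.416, 0.901]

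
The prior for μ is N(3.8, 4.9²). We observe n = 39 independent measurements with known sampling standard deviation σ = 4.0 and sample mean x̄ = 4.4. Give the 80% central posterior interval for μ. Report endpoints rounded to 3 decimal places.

[3.576, 5.204]

Posterior precision = 1/4.9² + 39/4.0² = 0.0416 + 2.4375 = 2.4791, so posterior SD = 0.6351.
Posterior mean = (3.8/4.9² + 39·4.4/4.0²) / 2.4791 = 4.3899.
Interval: 4.3899 ± 1.282 × 0.6351 → [3.576, 5.204].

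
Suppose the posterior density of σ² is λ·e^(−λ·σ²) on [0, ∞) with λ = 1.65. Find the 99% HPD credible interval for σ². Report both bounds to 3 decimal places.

[0.000, 2.791]

The exponential density is strictly decreasing on [0, ∞), so the HPD interval is anchored at 0: [0, q] with P(σ² ≤ q) = 0.99.
q = −ln(1 − 0.99) / 1.65 = 4.6052 / 1.65 = 2.791.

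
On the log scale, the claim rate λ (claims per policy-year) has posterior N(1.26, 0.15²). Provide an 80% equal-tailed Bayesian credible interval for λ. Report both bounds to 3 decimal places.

On the log scale the 80% interval is 1.26 ± 1.282 × 0.15 = [1.0678, 1.4522].
Exponentiate: [e^1.0678, e^1.4522] = [2.909, 4.273].

[2.909, 4.273]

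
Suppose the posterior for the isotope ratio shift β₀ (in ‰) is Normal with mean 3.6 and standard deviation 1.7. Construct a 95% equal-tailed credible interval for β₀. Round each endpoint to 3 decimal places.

The posterior is symmetric, so the 95% equal-tailed interval is β₀ = 3.6 ± z·1.7 with z = 1.960.
Half-width: 1.960 × 1.7 = 3.332.
3.6 − 3.332 = 0.268; 3.6 + 3.332 = 6.932.

[0.268, 6.932]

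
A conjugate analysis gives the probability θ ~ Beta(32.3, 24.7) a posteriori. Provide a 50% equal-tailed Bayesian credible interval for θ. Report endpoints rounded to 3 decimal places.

[0.523, 0.611]

Posterior: Beta(32.3, 24.7).
Equal-tailed 50% interval: the 0.25 and 0.75 quantiles of Beta(32.3, 24.7).
Posterior mean ≈ 0.567, SD ≈ 0.065; a Normal approximation gives roughly [0.523, 0.611].
Exact: F⁻¹(0.25) = 0.523; F⁻¹(0.75) = 0.611.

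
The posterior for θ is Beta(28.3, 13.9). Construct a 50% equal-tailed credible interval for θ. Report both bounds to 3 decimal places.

Posterior: Beta(28.3, 13.9).
Equal-tailed 50% interval: the 0.25 and 0.75 quantiles of Beta(28.3, 13.9).
Posterior mean ≈ 0.671, SD ≈ 0.072; a Normal approximation gives roughly [0.622, 0.719].
Exact: F⁻¹(0.25) = 0.623; F⁻¹(0.75) = 0.721.

[0.623, 0.721]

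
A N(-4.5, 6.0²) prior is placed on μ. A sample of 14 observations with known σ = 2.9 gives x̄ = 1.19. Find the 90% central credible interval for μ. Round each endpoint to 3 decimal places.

Posterior precision = 1/6.0² + 14/2.9² = 0.0278 + 1.6647 = 1.6925, so posterior SD = 0.7687.
Posterior mean = (-4.5/6.0² + 14·1.19/2.9²) / 1.6925 = 1.0966.
Interval: 1.0966 ± 1.645 × 0.7687 → [-0.168, 2.361].

[-0.168, 2.361]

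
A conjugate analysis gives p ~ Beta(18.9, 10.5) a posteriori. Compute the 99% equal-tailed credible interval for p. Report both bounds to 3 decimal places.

[0.408, 0.842]

Posterior: Beta(18.9, 10.5).
Equal-tailed 99% interval: the 0.005 and 0.995 quantiles of Beta(18.9, 10.5).
Posterior mean ≈ 0.643, SD ≈ 0.087; a Normal approximation gives roughly [0.419, 0.867].
Exact: F⁻¹(0.005) = 0.408; F⁻¹(0.995) = 0.842.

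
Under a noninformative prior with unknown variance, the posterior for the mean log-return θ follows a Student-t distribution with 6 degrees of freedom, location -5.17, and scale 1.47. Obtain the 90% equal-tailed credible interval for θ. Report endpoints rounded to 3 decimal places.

[-8.026, -2.314]

The t_6 distribution is symmetric; the 90% interval is -5.17 ± t·1.47 with t_{0.95,6} = 1.943.
Half-width: 1.943 × 1.47 = 2.856.
-5.17 − 2.856 = -8.026; -5.17 + 2.856 = -2.314.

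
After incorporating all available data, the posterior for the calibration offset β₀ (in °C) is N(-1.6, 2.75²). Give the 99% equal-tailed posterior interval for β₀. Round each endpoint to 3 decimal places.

The posterior is symmetric, so the 99% equal-tailed interval is β₀ = -1.6 ± z·2.75 with z = 2.576.
Half-width: 2.576 × 2.75 = 7.084.
-1.6 − 7.084 = -8.684; -1.6 + 7.084 = 5.484.

[-8.684, 5.484]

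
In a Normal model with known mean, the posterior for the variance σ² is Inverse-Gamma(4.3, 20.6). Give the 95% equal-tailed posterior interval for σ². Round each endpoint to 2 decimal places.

[2.24, 16.55]

Inverse-Gamma(4.3, 20.6) quantiles: F⁻¹(0.025) and F⁻¹(0.975).
Equivalently, 1/σ² ~ Gamma(4.3, rate = 20.6); invert its 0.975 and 0.025 quantiles.
Posterior mean ≈ 6.24, SD ≈ 4.12; a Normal approximation gives roughly [-1.83, 14.31].
Exact: lower = 2.24; upper = 16.55.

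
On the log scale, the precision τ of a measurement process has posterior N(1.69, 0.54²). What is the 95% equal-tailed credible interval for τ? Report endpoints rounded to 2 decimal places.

On the log scale the 95% interval is 1.69 ± 1.960 × 0.54 = [0.6316, 2.7484].
Exponentiate: [e^0.6316, e^2.7484] = [1.88, 15.62].

[1.88, 15.62]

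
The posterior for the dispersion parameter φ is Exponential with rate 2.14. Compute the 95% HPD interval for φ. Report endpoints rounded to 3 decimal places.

[0.000, 1.400]

The exponential density is strictly decreasing on [0, ∞), so the HPD interval is anchored at 0: [0, q] with P(φ ≤ q) = 0.95.
q = −ln(1 − 0.95) / 2.14 = 2.9957 / 2.14 = 1.400.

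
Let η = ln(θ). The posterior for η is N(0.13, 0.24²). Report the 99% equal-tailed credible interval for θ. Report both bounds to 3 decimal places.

On the log scale the 99% interval is 0.13 ± 2.576 × 0.24 = [-0.4882, 0.7482].
Exponentiate: [e^-0.4882, e^0.7482] = [0.614, 2.113].

[0.614, 2.113]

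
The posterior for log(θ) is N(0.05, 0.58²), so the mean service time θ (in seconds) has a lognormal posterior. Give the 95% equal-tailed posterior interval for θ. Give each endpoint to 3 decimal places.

[0.337, 3.277]

On the log scale the 95% interval is 0.05 ± 1.960 × 0.58 = [-1.0868, 1.1868].
Exponentiate: [e^-1.0868, e^1.1868] = [0.337, 3.277].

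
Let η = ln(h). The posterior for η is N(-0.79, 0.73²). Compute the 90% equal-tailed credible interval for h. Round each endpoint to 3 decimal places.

On the log scale the 90% interval is -0.79 ± 1.645 × 0.73 = [-1.9907, 0.4107].
Exponentiate: [e^-1.9907, e^0.4107] = [0.137, 1.508].

[0.137, 1.508]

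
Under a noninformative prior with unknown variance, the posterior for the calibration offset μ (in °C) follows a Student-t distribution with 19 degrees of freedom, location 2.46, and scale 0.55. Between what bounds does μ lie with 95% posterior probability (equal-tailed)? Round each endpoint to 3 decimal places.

[1.309, 3.611]

The t_19 distribution is symmetric; the 95% interval is 2.46 ± t·0.55 with t_{0.975,19} = 2.093.
Half-width: 2.093 × 0.55 = 1.151.
2.46 − 1.151 = 1.309; 2.46 + 1.151 = 3.611.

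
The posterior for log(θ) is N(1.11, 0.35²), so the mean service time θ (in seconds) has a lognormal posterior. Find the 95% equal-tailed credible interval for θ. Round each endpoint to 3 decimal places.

[1.528, 6.025]

On the log scale the 95% interval is 1.11 ± 1.960 × 0.35 = [0.4240, 1.7960].
Exponentiate: [e^0.4240, e^1.7960] = [1.528, 6.025].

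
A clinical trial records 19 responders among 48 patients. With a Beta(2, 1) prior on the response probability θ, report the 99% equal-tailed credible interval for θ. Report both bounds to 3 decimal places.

[0.245, 0.591]

Posterior: Beta(2+19, 1+29) = Beta(21, 30).
Equal-tailed 99% interval: the 0.005 and 0.995 quantiles of Beta(21, 30).
Posterior mean ≈ 0.412, SD ≈ 0.068; a Normal approximation gives roughly [0.236, 0.588].
Exact: F⁻¹(0.005) = 0.245; F⁻¹(0.995) = 0.591.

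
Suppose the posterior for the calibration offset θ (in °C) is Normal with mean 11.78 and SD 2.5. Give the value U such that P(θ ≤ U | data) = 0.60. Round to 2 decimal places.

12.41

Need U with P(θ ≤ U) = 0.60: U = 11.78 + z_{0.4}·2.5.
z = 0.253; U = 11.78 + 0.253 × 2.5 = 12.41.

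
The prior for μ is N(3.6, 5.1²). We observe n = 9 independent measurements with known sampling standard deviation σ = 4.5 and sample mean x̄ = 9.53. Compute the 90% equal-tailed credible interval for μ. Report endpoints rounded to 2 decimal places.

[6.69, 11.42]

Posterior precision = 1/5.1² + 9/4.5² = 0.0384 + 0.4444 = 0.4829, so posterior SD = 1.4390.
Posterior mean = (3.6/5.1² + 9·9.53/4.5²) / 0.4829 = 9.0579.
Interval: 9.0579 ± 1.645 × 1.4390 → [6.69, 11.42].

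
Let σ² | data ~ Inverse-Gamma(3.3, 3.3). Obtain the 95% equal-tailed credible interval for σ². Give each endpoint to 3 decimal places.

Inverse-Gamma(3.3, 3.3) quantiles: F⁻¹(0.025) and F⁻¹(0.975).
Equivalently, 1/σ² ~ Gamma(3.3, rate = 3.3); invert its 0.975 and 0.025 quantiles.
Posterior mean ≈ 1.435, SD ≈ 1.258; a Normal approximation gives roughly [-1.032, 3.901].
Exact: lower = 0.429; upper = 4.388.

[0.429, 4.388]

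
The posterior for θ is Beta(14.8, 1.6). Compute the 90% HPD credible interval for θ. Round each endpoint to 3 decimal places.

[0.804, 0.999]

The posterior is unimodal and skewed, so the HPD interval has equal density at both endpoints and is the shortest 90% interval.
Solving f(0.804) = f(0.999) with F(0.999) − F(0.804) = 0.90 gives [0.804, 0.999].
For comparison, the equal-tailed interval is [0.763, 0.986]; the HPD is narrower and shifted toward the mode.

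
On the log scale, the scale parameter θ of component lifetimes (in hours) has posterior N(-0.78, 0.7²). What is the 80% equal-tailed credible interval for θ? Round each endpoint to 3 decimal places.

On the log scale the 80% interval is -0.78 ± 1.282 × 0.7 = [-1.6771, 0.1171].
Exponentiate: [e^-1.6771, e^0.1171] = [0.187, 1.124].

[0.187, 1.124]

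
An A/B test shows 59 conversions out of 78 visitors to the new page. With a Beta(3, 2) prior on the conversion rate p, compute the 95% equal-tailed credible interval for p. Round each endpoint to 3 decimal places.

Posterior: Beta(3+59, 2+19) = Beta(62, 21).
Equal-tailed 95% interval: the 0.025 and 0.975 quantiles of Beta(62, 21).
Posterior mean ≈ 0.747, SD ≈ 0.047; a Normal approximation gives roughly [0.654, 0.840].
Exact: F⁻¹(0.025) = 0.649; F⁻¹(0.975) = 0.834.

[0.649, 0.834]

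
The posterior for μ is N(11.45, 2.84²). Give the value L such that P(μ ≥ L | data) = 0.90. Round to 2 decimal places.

7.81

Need L with P(μ ≥ L) = 0.90: L = 11.45 − z_{0.1}·2.84.
z = 1.282; L = 11.45 − 1.282 × 2.84 = 7.81.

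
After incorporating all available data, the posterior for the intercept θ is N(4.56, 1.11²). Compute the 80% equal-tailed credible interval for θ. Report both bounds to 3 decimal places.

[3.137, 5.983]

The posterior is symmetric, so the 80% equal-tailed interval is θ = 4.56 ± z·1.11 with z = 1.282.
Half-width: 1.282 × 1.11 = 1.423.
4.56 − 1.423 = 3.137; 4.56 + 1.423 = 5.983.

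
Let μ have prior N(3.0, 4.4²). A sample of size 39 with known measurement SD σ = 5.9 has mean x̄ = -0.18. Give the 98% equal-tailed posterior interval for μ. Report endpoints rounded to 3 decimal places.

Posterior precision = 1/4.4² + 39/5.9² = 0.0517 + 1.1204 = 1.1720, so posterior SD = 0.9237.
Posterior mean = (3.0/4.4² + 39·-0.18/5.9²) / 1.1720 = -0.0399.
Interval: -0.0399 ± 2.326 × 0.9237 → [-2.189, 2.109].

[-2.189, 2.109]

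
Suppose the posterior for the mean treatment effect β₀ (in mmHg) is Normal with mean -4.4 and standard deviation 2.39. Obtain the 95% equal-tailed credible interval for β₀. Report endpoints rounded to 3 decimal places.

The posterior is symmetric, so the 95% equal-tailed interval is β₀ = -4.4 ± z·2.39 with z = 1.960.
Half-width: 1.960 × 2.39 = 4.684.
-4.4 − 4.684 = -9.084; -4.4 + 4.684 = 0.284.

[-9.084, 0.284]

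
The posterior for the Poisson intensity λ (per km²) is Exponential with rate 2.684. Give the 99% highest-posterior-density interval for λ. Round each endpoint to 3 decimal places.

The exponential density is strictly decreasing on [0, ∞), so the HPD interval is anchored at 0: [0, q] with P(λ ≤ q) = 0.99.
q = −ln(1 − 0.99) / 2.684 = 4.6052 / 2.684 = 1.716.

[0.000, 1.716]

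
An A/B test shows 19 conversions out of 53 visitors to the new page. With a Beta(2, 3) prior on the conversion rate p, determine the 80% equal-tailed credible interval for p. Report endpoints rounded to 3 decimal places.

Posterior: Beta(2+19, 3+34) = Beta(21, 37).
Equal-tailed 80% interval: the 0.1 and 0.9 quantiles of Beta(21, 37).
Posterior mean ≈ 0.362, SD ≈ 0.063; a Normal approximation gives roughly [0.282, 0.442].
Exact: F⁻¹(0.1) = 0.283; F⁻¹(0.9) = 0.444.

[0.283, 0.444]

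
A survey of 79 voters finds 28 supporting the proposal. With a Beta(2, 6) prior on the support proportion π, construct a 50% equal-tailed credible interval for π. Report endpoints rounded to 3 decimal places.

Posterior: Beta(2+28, 6+51) = Beta(30, 57).
Equal-tailed 50% interval: the 0.25 and 0.75 quantiles of Beta(30, 57).
Posterior mean ≈ 0.345, SD ≈ 0.051; a Normal approximation gives roughly [0.311, 0.379].
Exact: F⁻¹(0.25) = 0.310; F⁻¹(0.75) = 0.379.

[0.310, 0.379]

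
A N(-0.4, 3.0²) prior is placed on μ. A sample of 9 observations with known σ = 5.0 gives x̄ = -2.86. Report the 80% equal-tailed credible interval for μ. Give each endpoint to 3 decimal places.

Posterior precision = 1/3.0² + 9/5.0² = 0.1111 + 0.3600 = 0.4711, so posterior SD = 1.4569.
Posterior mean = (-0.4/3.0² + 9·-2.86/5.0²) / 0.4711 = -2.2798.
Interval: -2.2798 ± 1.282 × 1.4569 → [-4.147, -0.413].

[-4.147, -0.413]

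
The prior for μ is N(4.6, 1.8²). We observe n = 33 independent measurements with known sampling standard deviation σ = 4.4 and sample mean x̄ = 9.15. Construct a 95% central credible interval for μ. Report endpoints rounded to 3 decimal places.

[7.071, 9.834]

Posterior precision = 1/1.8² + 33/4.4² = 0.3086 + 1.7045 = 2.0132, so posterior SD = 0.7048.
Posterior mean = (4.6/1.8² + 33·9.15/4.4²) / 2.0132 = 8.4524.
Interval: 8.4524 ± 1.960 × 0.7048 → [7.071, 9.834].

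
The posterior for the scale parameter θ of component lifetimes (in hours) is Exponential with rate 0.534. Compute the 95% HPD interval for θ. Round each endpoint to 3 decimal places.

[0.000, 5.610]

The exponential density is strictly decreasing on [0, ∞), so the HPD interval is anchored at 0: [0, q] with P(θ ≤ q) = 0.95.
q = −ln(1 − 0.95) / 0.534 = 2.9957 / 0.534 = 5.610.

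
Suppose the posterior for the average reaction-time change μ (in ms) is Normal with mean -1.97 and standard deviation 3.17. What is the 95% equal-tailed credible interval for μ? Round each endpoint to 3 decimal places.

The posterior is symmetric, so the 95% equal-tailed interval is μ = -1.97 ± z·3.17 with z = 1.960.
Half-width: 1.960 × 3.17 = 6.213.
-1.97 − 6.213 = -8.183; -1.97 + 6.213 = 4.243.

[-8.183, 4.243]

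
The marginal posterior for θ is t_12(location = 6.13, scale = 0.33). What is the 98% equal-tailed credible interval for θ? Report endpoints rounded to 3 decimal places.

[5.245, 7.015]

The t_12 distribution is symmetric; the 98% interval is 6.13 ± t·0.33 with t_{0.99,12} = 2.681.
Half-width: 2.681 × 0.33 = 0.885.
6.13 − 0.885 = 5.245; 6.13 + 0.885 = 7.015.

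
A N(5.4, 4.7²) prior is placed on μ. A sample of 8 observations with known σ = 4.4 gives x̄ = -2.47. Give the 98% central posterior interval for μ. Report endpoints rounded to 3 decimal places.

Posterior precision = 1/4.7² + 8/4.4² = 0.0453 + 0.4132 = 0.4585, so posterior SD = 1.4768.
Posterior mean = (5.4/4.7² + 8·-2.47/4.4²) / 0.4585 = -1.6930.
Interval: -1.6930 ± 2.326 × 1.4768 → [-5.129, 1.743].

[-5.129, 1.743]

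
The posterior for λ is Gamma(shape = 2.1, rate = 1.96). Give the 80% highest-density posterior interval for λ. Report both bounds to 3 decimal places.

The posterior is unimodal and skewed, so the HPD interval has equal density at both endpoints and is the shortest 80% interval.
Solving f(0.106) = f(1.647) with F(1.647) − F(0.106) = 0.80 gives [0.106, 1.647].
For comparison, the equal-tailed interval is [0.298, 2.060]; the HPD is narrower and shifted toward the mode.

[0.106, 1.647]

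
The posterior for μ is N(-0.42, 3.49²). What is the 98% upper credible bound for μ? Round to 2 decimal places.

Need U with P(μ ≤ U) = 0.98: U = -0.42 + z_{0.02}·3.49.
z = 2.054; U = -0.42 + 2.054 × 3.49 = 6.75.

6.75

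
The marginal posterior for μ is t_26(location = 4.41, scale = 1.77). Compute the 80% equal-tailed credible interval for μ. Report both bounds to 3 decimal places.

[2.082, 6.738]

The t_26 distribution is symmetric; the 80% interval is 4.41 ± t·1.77 with t_{0.9,26} = 1.315.
Half-width: 1.315 × 1.77 = 2.328.
4.41 − 2.328 = 2.082; 4.41 + 2.328 = 6.738.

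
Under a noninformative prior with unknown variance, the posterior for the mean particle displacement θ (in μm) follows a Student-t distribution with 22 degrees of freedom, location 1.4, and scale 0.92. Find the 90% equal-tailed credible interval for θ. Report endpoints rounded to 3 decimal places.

[-0.180, 2.980]

The t_22 distribution is symmetric; the 90% interval is 1.4 ± t·0.92 with t_{0.95,22} = 1.717.
Half-width: 1.717 × 0.92 = 1.580.
1.4 − 1.580 = -0.180; 1.4 + 1.580 = 2.980.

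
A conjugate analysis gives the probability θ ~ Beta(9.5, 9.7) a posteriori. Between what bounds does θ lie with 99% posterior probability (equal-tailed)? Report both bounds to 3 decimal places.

Posterior: Beta(9.5, 9.7).
Equal-tailed 99% interval: the 0.005 and 0.995 quantiles of Beta(9.5, 9.7).
Posterior mean ≈ 0.495, SD ≈ 0.111; a Normal approximation gives roughly [0.208, 0.781].
Exact: F⁻¹(0.005) = 0.223; F⁻¹(0.995) = 0.769.

[0.223, 0.769]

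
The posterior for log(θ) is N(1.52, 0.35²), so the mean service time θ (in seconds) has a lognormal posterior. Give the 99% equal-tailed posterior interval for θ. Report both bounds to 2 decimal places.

On the log scale the 99% interval is 1.52 ± 2.576 × 0.35 = [0.6185, 2.4215].
Exponentiate: [e^0.6185, e^2.4215] = [1.86, 11.26].

[1.86, 11.26]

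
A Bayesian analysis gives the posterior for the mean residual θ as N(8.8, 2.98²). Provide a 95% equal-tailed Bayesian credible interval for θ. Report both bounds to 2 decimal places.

The posterior is symmetric, so the 95% equal-tailed interval is θ = 8.8 ± z·2.98 with z = 1.960.
Half-width: 1.960 × 2.98 = 5.84.
8.8 − 5.84 = 2.96; 8.8 + 5.84 = 14.64.

[2.96, 14.64]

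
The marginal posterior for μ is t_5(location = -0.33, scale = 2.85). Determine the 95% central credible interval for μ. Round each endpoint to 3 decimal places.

The t_5 distribution is symmetric; the 95% interval is -0.33 ± t·2.85 with t_{0.975,5} = 2.571.
Half-width: 2.571 × 2.85 = 7.326.
-0.33 − 7.326 = -7.656; -0.33 + 7.326 = 6.996.

[-7.656, 6.996]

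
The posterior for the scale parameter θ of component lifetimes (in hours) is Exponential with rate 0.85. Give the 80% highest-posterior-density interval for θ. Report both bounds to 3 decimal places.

The exponential density is strictly decreasing on [0, ∞), so the HPD interval is anchored at 0: [0, q] with P(θ ≤ q) = 0.80.
q = −ln(1 − 0.80) / 0.85 = 1.6094 / 0.85 = 1.893.

[0.000, 1.893]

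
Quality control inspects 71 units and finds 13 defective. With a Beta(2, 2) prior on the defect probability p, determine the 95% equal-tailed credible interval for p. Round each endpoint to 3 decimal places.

Posterior: Beta(2+13, 2+58) = Beta(15, 60).
Equal-tailed 95% interval: the 0.025 and 0.975 quantiles of Beta(15, 60).
Posterior mean ≈ 0.200, SD ≈ 0.046; a Normal approximation gives roughly [0.110, 0.290].
Exact: F⁻¹(0.025) = 0.118; F⁻¹(0.975) = 0.297.

[0.118, 0.297]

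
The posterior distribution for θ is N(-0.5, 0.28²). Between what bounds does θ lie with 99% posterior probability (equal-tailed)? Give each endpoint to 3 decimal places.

[-1.221, 0.221]

The posterior is symmetric, so the 99% equal-tailed interval is θ = -0.5 ± z·0.28 with z = 2.576.
Half-width: 2.576 × 0.28 = 0.721.
-0.5 − 0.721 = -1.221; -0.5 + 0.721 = 0.221.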